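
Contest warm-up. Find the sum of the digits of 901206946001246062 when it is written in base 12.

101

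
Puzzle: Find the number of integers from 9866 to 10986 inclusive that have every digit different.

343

The integers in [9866, 10986] that have every digit different: 9867, 9870, 9871, 9872, 9873, 9874, …, 10985, 10986.
343 qualify.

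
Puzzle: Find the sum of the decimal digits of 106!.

106! = 114628056373470835453434738414834942870388487424139673389282723476762012382449946252660360871841673476016298287096435143747350528228224302506311680000000000000000000000000
Sum of its 171 digits: 639.

639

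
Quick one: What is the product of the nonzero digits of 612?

12

6×1×2 = 12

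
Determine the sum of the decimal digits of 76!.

441

76! = 1885494701666050254987932260861146558230394535379329335672487982961844043495537923117729972224000000000000000000
Sum of its 112 digits: 441.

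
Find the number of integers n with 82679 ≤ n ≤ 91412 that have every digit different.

The integers in [82679, 91412] that have every digit different: 82679, 82690, 82691, 82693, 82694, 82695, …, 91407, 91408.
2575 qualify.

2575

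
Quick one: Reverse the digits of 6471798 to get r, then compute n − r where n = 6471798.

-2499948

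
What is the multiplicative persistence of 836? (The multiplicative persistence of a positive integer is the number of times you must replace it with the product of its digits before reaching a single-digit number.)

3

836 → 144 → 16 → 6 (3 steps)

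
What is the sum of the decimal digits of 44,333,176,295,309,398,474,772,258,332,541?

143

4+4+3+3+3+1+7+6+2+9+5+3+0+9+3+9+8+4+7+4+7+7+2+2+5+8+3+3+2+5+4+1 = 143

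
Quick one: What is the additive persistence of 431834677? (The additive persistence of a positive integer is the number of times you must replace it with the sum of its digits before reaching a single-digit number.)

2

431834677 → 43 → 7 (2 steps)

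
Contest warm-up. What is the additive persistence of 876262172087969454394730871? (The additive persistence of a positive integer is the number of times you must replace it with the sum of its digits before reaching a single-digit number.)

876262172087969454394730871 → 135 → 9 (2 steps)

2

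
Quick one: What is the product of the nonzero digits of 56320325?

5400

5×6×3×2×3×2×5 = 5400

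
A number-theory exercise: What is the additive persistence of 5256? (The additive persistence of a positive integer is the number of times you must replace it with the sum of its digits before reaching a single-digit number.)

5256 → 18 → 9 (2 steps)

2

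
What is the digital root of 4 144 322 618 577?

9

4+1+4+4+3+2+2+6+1+8+5+7+7 = 54
5+4 = 9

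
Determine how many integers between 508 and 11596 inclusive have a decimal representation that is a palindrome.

155

The integers in [508, 11596] that have a decimal representation that is a palindrome: 515, 525, 535, 545, 555, 565, …, 11411, 11511.
155 qualify.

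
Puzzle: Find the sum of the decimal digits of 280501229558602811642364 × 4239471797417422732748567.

280501229558602811642364 × 4239471797417422732748567 = 1189177051854606968464390532053739618721137492388
Sum of its 49 digits: 225.

225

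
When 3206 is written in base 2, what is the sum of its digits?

5

3206 in base 2 is 110010000110.
Digit sum: 1+1+0+0+1+0+0+0+0+1+1+0 = 5.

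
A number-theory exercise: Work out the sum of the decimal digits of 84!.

477

84! = 3314240134565353266999387579130131288000666286242049487118846032383059131291716864129885722968716753156177920000000000000000000
Sum of its 127 digits: 477.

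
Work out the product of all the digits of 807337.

8×0×7×3×3×7 = 0

0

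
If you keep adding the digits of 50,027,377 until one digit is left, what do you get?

4

5+0+0+2+7+3+7+7 = 31
3+1 = 4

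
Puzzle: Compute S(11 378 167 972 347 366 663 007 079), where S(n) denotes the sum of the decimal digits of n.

119

1+1+3+7+8+1+6+7+9+7+2+3+4+7+3+6+6+6+6+3+0+0+7+0+7+9 = 119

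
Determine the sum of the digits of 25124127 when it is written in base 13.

39

25124127 in base 13 is 5288862.
Digit sum: 5+2+8+8+8+6+2 = 39.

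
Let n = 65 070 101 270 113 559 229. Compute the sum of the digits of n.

6+5+0+7+0+1+0+1+2+7+0+1+1+3+5+5+9+2+2+9 = 66

66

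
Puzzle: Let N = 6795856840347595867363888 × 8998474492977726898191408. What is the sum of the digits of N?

222

6795856840347595867363888 × 8998474492977726898191408 = 61152344435796049855064478965197462281239811074304
Sum of its 50 digits: 222.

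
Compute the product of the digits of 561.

30

5×6×1 = 30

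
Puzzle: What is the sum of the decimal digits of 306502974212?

41

3+0+6+5+0+2+9+7+4+2+1+2 = 41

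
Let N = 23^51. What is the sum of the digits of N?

341

23^51 = 2806206568815996453517295598842263495093850076703159313599472092894727
Sum of its 70 digits: 341.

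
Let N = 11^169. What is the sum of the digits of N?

893

11^169 = 98938151438249430941915286789666976426115362361292597779976852569436021267095929177956925948888504616153037897686756194696095366301549548078466919191141186807381845681690725291
Sum of its 176 digits: 893.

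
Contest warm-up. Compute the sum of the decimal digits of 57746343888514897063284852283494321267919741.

217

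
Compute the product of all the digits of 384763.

12096

3×8×4×7×6×3 = 12096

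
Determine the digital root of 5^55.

5

The digital root of n equals n mod 9 (or 9 when 9 | n), so we need 5^55 mod 9.
5^55 ≡ 5 (mod 9), so the digital root is 5.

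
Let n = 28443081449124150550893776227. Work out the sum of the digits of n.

2+8+4+4+3+0+8+1+4+4+9+1+2+4+1+5+0+5+5+0+8+9+3+7+7+6+2+2+7 = 121

121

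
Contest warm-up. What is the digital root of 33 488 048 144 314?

1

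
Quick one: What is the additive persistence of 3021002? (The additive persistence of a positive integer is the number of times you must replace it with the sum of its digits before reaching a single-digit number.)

1

3021002 → 8 (1 step)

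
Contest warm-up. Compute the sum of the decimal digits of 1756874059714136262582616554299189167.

178

1+7+5+6+8+7+4+0+5+9+7+1+4+1+3+6+2+6+2+5+8+2+6+1+6+5+5+4+2+9+9+1+8+9+1+6+7 = 178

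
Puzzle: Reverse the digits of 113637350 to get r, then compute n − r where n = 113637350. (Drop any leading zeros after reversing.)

Reverse of 113637350 is 53736311.
113637350 − 53736311 = 59901039

59901039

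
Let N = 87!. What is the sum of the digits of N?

495

87! = 2107757298379527717213600518699389595229783738061356212322972511214654115727593174080683423236414793504734471782400000000000000000000
Sum of its 133 digits: 495.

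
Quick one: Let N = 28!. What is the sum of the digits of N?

90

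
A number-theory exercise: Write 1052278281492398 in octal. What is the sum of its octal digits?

58

1052278281492398 in base 8 is 35720524113053656.
Digit sum: 3+5+7+2+0+5+2+4+1+1+3+0+5+3+6+5+6 = 58.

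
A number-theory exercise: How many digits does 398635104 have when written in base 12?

398635104 in base 12 is B1603740, which has 8 digits.

8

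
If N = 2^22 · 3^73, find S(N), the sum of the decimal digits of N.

216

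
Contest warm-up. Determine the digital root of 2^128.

The digital root of n equals n mod 9 (or 9 when 9 | n), so we need 2^128 mod 9.
2^128 ≡ 4 (mod 9), so the digital root is 4.

4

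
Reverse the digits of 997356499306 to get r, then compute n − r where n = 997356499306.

Reverse of 997356499306 is 603994653799.
997356499306 − 603994653799 = 393361845507

393361845507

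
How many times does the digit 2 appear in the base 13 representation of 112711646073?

112711646073 in base 13 is A823230500.
The digit 2 appears 2 times.

2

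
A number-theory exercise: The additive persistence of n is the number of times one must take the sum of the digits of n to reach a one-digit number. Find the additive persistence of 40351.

2

40351 → 13 → 4 (2 steps)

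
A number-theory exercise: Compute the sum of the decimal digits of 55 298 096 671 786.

79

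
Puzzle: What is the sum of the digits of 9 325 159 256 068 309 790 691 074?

9+3+2+5+1+5+9+2+5+6+0+6+8+3+0+9+7+9+0+6+9+1+0+7+4 = 116

116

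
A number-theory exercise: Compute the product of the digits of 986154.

8640

9×8×6×1×5×4 = 8640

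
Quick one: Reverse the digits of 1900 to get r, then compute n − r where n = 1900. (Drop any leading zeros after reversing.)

1809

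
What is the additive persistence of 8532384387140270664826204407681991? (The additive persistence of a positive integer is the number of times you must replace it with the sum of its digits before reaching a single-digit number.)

3

8532384387140270664826204407681991 → 148 → 13 → 4 (3 steps)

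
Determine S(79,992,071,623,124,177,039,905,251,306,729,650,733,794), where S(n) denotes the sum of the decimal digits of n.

182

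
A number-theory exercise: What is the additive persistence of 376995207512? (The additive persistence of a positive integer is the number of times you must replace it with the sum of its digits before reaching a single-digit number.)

376995207512 → 56 → 11 → 2 (3 steps)

3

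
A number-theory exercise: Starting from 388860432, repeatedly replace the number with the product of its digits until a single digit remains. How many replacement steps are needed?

1

388860432 → 0 (1 step)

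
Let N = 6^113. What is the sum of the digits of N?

387

6^113 = 8532794636488733058832740489676687102871474765106158220600648717419444560622670122582016
Sum of its 88 digits: 387.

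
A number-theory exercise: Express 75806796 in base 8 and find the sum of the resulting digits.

75806796 in base 8 is 441134114.
Digit sum: 4+4+1+1+3+4+1+1+4 = 23.

23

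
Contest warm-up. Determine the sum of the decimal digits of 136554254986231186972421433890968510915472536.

202

1+3+6+5+5+4+2+5+4+9+8+6+2+3+1+1+8+6+9+7+2+4+2+1+4+3+3+8+9+0+9+6+8+5+1+0+9+1+5+4+7+2+5+3+6 = 202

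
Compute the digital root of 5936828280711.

6

5+9+3+6+8+2+8+2+8+0+7+1+1 = 60
6+0 = 6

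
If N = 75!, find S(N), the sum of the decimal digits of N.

432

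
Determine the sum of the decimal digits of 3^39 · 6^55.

252

3^39 · 6^55 = 25471100250467119970773192181247026215617232781878056758280192
Sum of its 62 digits: 252.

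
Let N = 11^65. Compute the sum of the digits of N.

11^65 = 49037072529784926354564633467068256934391775784906793870653283088651
Sum of its 68 digits: 338.

338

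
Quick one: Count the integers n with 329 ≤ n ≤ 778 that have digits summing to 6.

The integers in [329, 778] that have digits summing to 6: 330, 402, 411, 420, 501, 510, 600.
7 qualify.

7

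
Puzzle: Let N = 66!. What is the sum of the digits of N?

66! = 544344939077443064003729240247842752644293064388798874532860126869671081148416000000000000000
Sum of its 93 digits: 351.

351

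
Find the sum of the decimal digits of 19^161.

19^161 = 75740776531204712406363667150938402183299634652690083062938151323734623285359002206764024792480264186435343171197407631199767377252220581653555577130020031328803053876269310618676138008858152850304137571219
Sum of its 206 digits: 838.

838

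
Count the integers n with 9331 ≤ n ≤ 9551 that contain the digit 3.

102

The integers in [9331, 9551] that contain the digit 3: 9331, 9332, 9333, 9334, 9335, 9336, …, 9539, 9543.
102 qualify.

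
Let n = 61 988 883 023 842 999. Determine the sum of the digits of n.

97

6+1+9+8+8+8+8+3+0+2+3+8+4+2+9+9+9 = 97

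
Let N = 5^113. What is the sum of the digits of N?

416

5^113 = 9629649721936179265279889712924636592690508241076940976199693977832794189453125
Sum of its 79 digits: 416.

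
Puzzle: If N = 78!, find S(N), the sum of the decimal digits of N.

78! = 11324281178206297831457521158732046228731749579488251990048962825668835325234200766245086213177344000000000000000000
Sum of its 116 digits: 423.

423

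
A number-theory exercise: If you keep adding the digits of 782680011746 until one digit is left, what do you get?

7+8+2+6+8+0+0+1+1+7+4+6 = 50
5+0 = 5
(Equivalently, 782680011746 mod 9 = 5.)

5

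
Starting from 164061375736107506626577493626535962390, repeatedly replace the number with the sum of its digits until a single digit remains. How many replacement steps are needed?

164061375736107506626577493626535962390 → 173 → 11 → 2 (3 steps)

3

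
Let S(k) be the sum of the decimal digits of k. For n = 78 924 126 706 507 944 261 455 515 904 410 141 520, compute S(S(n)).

First digit sum: 146.
1+4+6 = 11.

11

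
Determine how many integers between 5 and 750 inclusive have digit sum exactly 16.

47

The integers in [5, 750] that have digit sum exactly 16: 79, 88, 97, 169, 178, 187, …, 736, 745.
47 qualify.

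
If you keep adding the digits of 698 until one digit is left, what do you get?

6+9+8 = 23
2+3 = 5
(Equivalently, 698 mod 9 = 5.)

5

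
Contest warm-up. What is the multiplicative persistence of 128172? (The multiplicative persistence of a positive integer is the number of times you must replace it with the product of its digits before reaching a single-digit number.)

128172 → 224 → 16 → 6 (3 steps)

3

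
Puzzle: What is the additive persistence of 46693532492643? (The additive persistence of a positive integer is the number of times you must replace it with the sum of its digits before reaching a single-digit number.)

46693532492643 → 66 → 12 → 3 (3 steps)

3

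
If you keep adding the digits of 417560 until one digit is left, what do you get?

5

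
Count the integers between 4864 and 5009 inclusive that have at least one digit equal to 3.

The integers in [4864, 5009] that have at least one digit equal to 3: 4873, 4883, 4893, 4903, 4913, 4923, …, 4993, 5003.
23 qualify.

23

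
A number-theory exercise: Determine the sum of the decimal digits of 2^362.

499

2^362 = 9394170331095332911557922387157348109502730195633279482829163886128836100458433773854795993539074812127739904
Sum of its 109 digits: 499.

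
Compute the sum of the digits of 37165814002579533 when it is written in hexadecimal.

93

37165814002579533 in base 16 is 840A1C6569784D.
Digit sum: 8+4+0+10+1+12+6+5+6+9+7+8+4+13 = 93.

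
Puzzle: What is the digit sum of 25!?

72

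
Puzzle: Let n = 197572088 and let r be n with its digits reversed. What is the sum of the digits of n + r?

58

Reversal of 197572088 is 880275791; 197572088 + 880275791 = 1077847879.
Digit sum of 1077847879: 1+0+7+7+8+4+7+8+7+9 = 58.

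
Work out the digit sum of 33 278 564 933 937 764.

3+3+2+7+8+5+6+4+9+3+3+9+3+7+7+6+4 = 89

89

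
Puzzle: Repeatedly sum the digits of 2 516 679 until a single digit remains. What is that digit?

2+5+1+6+6+7+9 = 36
3+6 = 9

9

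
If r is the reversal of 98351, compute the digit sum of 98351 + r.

16

Reversal of 98351 is 15389; 98351 + 15389 = 113740.
Digit sum of 113740: 1+1+3+7+4+0 = 16.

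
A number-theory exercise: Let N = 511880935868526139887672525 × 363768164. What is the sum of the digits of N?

511880935868526139887672525 × 363768164 = 186205988227495499292945800652494100
Sum of its 36 digits: 168.

168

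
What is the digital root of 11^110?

4

The digital root of n equals n mod 9 (or 9 when 9 | n), so we need 11^110 mod 9.
11^110 ≡ 4 (mod 9), so the digital root is 4.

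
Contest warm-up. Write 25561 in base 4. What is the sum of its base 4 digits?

25561 in base 4 is 12033121.
Digit sum: 1+2+0+3+3+1+2+1 = 13.

13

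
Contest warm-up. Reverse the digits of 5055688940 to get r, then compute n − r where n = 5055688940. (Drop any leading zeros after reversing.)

4556823435

Reverse of 5055688940 is 498865505.
5055688940 − 498865505 = 4556823435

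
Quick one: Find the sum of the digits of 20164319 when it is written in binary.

20164319 in base 2 is 1001100111010111011011111.
Digit sum: 1+0+0+1+1+0+0+1+1+1+0+1+0+1+1+1+0+1+1+0+1+1+1+1+1 = 17.

17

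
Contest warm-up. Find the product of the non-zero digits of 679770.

6×7×9×7×7 = 18522

18522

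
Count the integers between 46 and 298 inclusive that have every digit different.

The integers in [46, 298] that have every digit different: 46, 47, 48, 49, 50, 51, …, 297, 298.
193 qualify.

193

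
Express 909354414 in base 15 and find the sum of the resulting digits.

909354414 in base 15 is 54C78529.
Digit sum: 5+4+12+7+8+5+2+9 = 52.

52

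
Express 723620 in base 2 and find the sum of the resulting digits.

723620 in base 2 is 10110000101010100100.
Digit sum: 1+0+1+1+0+0+0+0+1+0+1+0+1+0+1+0+0+1+0+0 = 8.

8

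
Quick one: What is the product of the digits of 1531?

15

1×5×3×1 = 15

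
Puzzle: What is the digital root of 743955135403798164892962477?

3

7+4+3+9+5+5+1+3+5+4+0+3+7+9+8+1+6+4+8+9+2+9+6+2+4+7+7 = 138
1+3+8 = 12
1+2 = 3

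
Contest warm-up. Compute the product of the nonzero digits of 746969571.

2857680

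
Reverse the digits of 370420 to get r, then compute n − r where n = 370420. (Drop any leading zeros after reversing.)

Reverse of 370420 is 24073.
370420 − 24073 = 346347

346347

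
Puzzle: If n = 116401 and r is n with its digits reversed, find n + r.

Reverse of 116401 is 104611.
116401 + 104611 = 221012

221012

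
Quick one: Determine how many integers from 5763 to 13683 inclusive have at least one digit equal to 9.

The integers in [5763, 13683] that have at least one digit equal to 9: 5769, 5779, 5789, 5790, 5791, 5792, …, 13669, 13679.
2880 qualify.

2880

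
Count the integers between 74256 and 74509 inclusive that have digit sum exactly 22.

22

The integers in [74256, 74509] that have digit sum exactly 22: 74263, 74272, 74281, 74290, 74308, 74317, …, 74470, 74506.
22 qualify.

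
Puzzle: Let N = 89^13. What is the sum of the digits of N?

107

89^13 = 21982145917308330487013369
Sum of its 26 digits: 107.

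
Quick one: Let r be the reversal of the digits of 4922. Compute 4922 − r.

2628

Reverse of 4922 is 2294.
4922 − 2294 = 2628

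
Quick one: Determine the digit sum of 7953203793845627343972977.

7+9+5+3+2+0+3+7+9+3+8+4+5+6+2+7+3+4+3+9+7+2+9+7+7 = 131

131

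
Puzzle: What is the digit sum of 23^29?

173

23^29 = 3091058643093537522799545838540043339063
Sum of its 40 digits: 173.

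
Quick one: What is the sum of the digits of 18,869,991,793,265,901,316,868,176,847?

1+8+8+6+9+9+9+1+7+9+3+2+6+5+9+0+1+3+1+6+8+6+8+1+7+6+8+4+7 = 158

158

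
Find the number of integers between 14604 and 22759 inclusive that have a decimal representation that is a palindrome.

The integers in [14604, 22759] that have a decimal representation that is a palindrome: 14641, 14741, 14841, 14941, 15051, 15151, …, 22622, 22722.
82 qualify.

82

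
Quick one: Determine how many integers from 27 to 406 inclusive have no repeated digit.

287

The integers in [27, 406] that have no repeated digit: 27, 28, 29, 30, 31, 32, …, 405, 406.
287 qualify.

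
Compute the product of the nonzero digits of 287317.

2×8×7×3×1×7 = 2352

2352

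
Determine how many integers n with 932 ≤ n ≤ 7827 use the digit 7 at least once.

2470

The integers in [932, 7827] that use the digit 7 at least once: 937, 947, 957, 967, 970, 971, …, 7826, 7827.
2470 qualify.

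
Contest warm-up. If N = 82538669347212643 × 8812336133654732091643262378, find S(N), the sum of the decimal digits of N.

82538669347212643 × 8812336133654732091643262378 = 727358498312222212366481678494270225407845054
Sum of its 45 digits: 191.

191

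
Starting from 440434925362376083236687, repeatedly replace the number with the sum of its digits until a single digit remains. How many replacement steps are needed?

440434925362376083236687 → 105 → 6 (2 steps)

2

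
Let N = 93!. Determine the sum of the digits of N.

93! = 1156772507081641574759205162306240436214753229576413535186142281213246807121467315215203289516844845303838996289387078090752000000000000000000000
Sum of its 145 digits: 513.

513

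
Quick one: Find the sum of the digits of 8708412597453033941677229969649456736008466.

214

8+7+0+8+4+1+2+5+9+7+4+5+3+0+3+3+9+4+1+6+7+7+2+2+9+9+6+9+6+4+9+4+5+6+7+3+6+0+0+8+4+6+6 = 214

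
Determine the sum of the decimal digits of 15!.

15! = 1307674368000
Sum of its 13 digits: 45.

45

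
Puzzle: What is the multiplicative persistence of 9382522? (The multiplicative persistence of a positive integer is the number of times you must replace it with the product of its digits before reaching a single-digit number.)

9382522 → 8640 → 0 (2 steps)

2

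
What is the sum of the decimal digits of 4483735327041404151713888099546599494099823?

205

4+4+8+3+7+3+5+3+2+7+0+4+1+4+0+4+1+5+1+7+1+3+8+8+8+0+9+9+5+4+6+5+9+9+4+9+4+0+9+9+8+2+3 = 205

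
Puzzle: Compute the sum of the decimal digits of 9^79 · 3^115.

9^79 · 3^115 = 17951574198362208263855764751202107398962630011086134670485339658481240515287876189350026851850087093513110543207967982573789929923
Sum of its 131 digits: 585.

585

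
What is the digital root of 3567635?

3+5+6+7+6+3+5 = 35
3+5 = 8

8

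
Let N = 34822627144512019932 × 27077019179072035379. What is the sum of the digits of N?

34822627144512019932 × 27077019179072035379 = 942892943057626429438924886953857174228
Sum of its 39 digits: 204.

204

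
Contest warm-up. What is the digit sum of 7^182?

7^182 = 6424558419764364314812862549292357551272958886974535323941452800880754378959647257357647038300523145238385190905160291104871496886392334465033172862892049
Sum of its 154 digits: 706.

706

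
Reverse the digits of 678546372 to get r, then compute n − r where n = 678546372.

Reverse of 678546372 is 273645876.
678546372 − 273645876 = 404900496

404900496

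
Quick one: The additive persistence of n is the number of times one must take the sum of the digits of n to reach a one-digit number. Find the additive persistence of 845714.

3

845714 → 29 → 11 → 2 (3 steps)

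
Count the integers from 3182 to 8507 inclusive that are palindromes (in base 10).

The integers in [3182, 8507] that are palindromes (in base 10): 3223, 3333, 3443, 3553, 3663, 3773, …, 8338, 8448.
53 qualify.

53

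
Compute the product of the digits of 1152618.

1×1×5×2×6×1×8 = 480

480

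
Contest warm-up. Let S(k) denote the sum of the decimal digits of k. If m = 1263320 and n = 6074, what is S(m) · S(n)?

289

S(1263320) = 1+2+6+3+3+2+0 = 17.
S(6074) = 6+0+7+4 = 17.
17 · 17 = 289.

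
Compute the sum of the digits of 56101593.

5+6+1+0+1+5+9+3 = 30

30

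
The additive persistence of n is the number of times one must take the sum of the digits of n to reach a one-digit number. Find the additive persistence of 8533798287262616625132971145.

3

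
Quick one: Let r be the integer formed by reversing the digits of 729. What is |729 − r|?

Reverse of 729 is 927.
|729 − 927| = 198

198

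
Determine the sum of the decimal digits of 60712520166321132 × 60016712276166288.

60712520166321132 × 60016712276166288 = 3643765854383038808216033640398016
Sum of its 34 digits: 144.

144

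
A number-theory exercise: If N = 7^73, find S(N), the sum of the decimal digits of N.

7^73 = 49221735352184872959961855190338177606846542622561400857262407
Sum of its 62 digits: 277.

277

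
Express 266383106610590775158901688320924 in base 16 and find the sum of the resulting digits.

266383106610590775158901688320924 in base 16 is D223A3D4CC80346F95C8755439C.
Digit sum: 13+2+2+3+10+3+13+4+12+12+8+0+3+4+6+15+9+5+12+8+7+5+5+4+3+9+12 = 189.

189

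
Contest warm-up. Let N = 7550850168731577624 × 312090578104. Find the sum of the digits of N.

123

7550850168731577624 × 312090578104 = 2356549194336124005074110744896
Sum of its 31 digits: 123.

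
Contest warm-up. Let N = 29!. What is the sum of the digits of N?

29! = 8841761993739701954543616000000
Sum of its 31 digits: 126.

126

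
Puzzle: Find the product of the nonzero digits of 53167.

5×3×1×6×7 = 630

630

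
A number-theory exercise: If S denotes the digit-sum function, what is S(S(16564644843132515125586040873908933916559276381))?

4

First digit sum: 211.
2+1+1 = 4.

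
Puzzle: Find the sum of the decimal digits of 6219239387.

50

6+2+1+9+2+3+9+3+8+7 = 50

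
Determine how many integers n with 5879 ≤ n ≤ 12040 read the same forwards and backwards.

The integers in [5879, 12040] that read the same forwards and backwards: 5885, 5995, 6006, 6116, 6226, 6336, …, 11911, 12021.
63 qualify.

63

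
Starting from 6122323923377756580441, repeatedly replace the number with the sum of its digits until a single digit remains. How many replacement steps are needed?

6122323923377756580441 → 90 → 9 (2 steps)

2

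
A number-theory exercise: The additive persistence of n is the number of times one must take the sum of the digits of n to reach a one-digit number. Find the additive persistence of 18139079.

3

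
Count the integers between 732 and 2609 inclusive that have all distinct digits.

The integers in [732, 2609] that have all distinct digits: 732, 734, 735, 736, 738, 739, …, 2608, 2609.
981 qualify.

981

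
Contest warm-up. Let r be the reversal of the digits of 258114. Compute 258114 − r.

Reverse of 258114 is 411852.
258114 − 411852 = -153738

-153738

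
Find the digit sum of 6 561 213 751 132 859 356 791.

96

6+5+6+1+2+1+3+7+5+1+1+3+2+8+5+9+3+5+6+7+9+1 = 96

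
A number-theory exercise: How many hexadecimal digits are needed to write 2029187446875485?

13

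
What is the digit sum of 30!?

117

30! = 265252859812191058636308480000000
Sum of its 33 digits: 117.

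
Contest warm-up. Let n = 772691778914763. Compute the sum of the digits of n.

7+7+2+6+9+1+7+7+8+9+1+4+7+6+3 = 84

84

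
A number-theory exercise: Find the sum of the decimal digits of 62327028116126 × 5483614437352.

62327028116126 × 5483614437352 = 341777391214832560007938352
Sum of its 27 digits: 110.

110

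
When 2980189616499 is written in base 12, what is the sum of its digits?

62

2980189616499 in base 12 is 4016B7580983.
Digit sum: 4+0+1+6+11+7+5+8+0+9+8+3 = 62.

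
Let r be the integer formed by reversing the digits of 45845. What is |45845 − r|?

9009

Reverse of 45845 is 54854.
|45845 − 54854| = 9009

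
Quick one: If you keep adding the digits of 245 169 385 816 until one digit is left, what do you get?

2+4+5+1+6+9+3+8+5+8+1+6 = 58
5+8 = 13
1+3 = 4

4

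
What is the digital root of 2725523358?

2+7+2+5+5+2+3+3+5+8 = 42
4+2 = 6
(Equivalently, 2725523358 mod 9 = 6.)

6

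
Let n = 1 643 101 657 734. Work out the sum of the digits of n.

1+6+4+3+1+0+1+6+5+7+7+3+4 = 48

48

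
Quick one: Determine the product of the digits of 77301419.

7×7×3×0×1×4×1×9 = 0

0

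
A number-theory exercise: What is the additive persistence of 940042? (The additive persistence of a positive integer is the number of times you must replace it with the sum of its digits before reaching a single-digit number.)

940042 → 19 → 10 → 1 (3 steps)

3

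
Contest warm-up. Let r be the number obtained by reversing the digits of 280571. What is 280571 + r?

Reverse of 280571 is 175082.
280571 + 175082 = 455653

455653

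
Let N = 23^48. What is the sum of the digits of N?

23^48 = 230640796319223839361986981083444028527480075343400946297318327681
Sum of its 66 digits: 289.

289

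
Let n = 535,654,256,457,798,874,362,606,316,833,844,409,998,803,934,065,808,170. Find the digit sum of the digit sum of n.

First digit sum: 264.
2+6+4 = 12.

12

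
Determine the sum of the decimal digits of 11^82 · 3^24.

11^82 · 3^24 = 7000197549908744236918606196017869455807536296521627424900208129847270991080245693480006844351001
Sum of its 97 digits: 414.

414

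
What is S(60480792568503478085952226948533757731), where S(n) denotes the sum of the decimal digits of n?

6+0+4+8+0+7+9+2+5+6+8+5+0+3+4+7+8+0+8+5+9+5+2+2+2+6+9+4+8+5+3+3+7+5+7+7+3+1 = 183

183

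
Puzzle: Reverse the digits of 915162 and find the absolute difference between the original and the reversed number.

Reverse of 915162 is 261519.
|915162 − 261519| = 653643

653643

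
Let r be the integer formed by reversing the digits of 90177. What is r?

77109

Reversing 90177 gives 77109.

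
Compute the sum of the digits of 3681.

3+6+8+1 = 18

18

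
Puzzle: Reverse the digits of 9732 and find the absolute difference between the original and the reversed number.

Reverse of 9732 is 2379.
|9732 − 2379| = 7353

7353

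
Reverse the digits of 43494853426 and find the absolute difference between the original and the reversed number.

18940996008

Reverse of 43494853426 is 62435849434.
|43494853426 − 62435849434| = 18940996008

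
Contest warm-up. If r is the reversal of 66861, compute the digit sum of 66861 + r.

27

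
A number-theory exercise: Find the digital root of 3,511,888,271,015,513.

5

3+5+1+1+8+8+8+2+7+1+0+1+5+5+1+3 = 59
5+9 = 14
1+4 = 5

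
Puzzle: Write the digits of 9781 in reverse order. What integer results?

1879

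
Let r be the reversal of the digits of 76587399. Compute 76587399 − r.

-22791168

Reverse of 76587399 is 99378567.
76587399 − 99378567 = -22791168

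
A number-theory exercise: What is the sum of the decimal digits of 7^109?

358

7^109 = 130522793920129201452831317627696892800124911007740083911503845182115080227444957620552773607
Sum of its 93 digits: 358.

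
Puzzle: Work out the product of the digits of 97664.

9072

9×7×6×6×4 = 9072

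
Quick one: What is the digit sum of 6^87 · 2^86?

414

6^87 · 2^86 = 3870244574344430564596603447816341110983873679679641844812291945595445311356959224206620360704
Sum of its 94 digits: 414.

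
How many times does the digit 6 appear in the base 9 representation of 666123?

666123 in base 9 is 1224666.
The digit 6 appears 3 times.

3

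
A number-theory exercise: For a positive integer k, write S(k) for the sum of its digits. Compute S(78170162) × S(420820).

512

S(78170162) = 7+8+1+7+0+1+6+2 = 32.
S(420820) = 4+2+0+8+2+0 = 16.
32 · 16 = 512.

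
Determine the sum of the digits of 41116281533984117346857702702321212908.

4+1+1+1+6+2+8+1+5+3+3+9+8+4+1+1+7+3+4+6+8+5+7+7+0+2+7+0+2+3+2+1+2+1+2+9+0+8 = 144

144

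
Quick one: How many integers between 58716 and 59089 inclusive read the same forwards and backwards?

The integers in [58716, 59089] that read the same forwards and backwards: 58785, 58885, 58985.
3 qualify.

3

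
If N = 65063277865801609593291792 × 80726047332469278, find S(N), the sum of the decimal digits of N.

162

65063277865801609593291792 × 80726047332469278 = 5252301248600301445060166118425819729566176
Sum of its 43 digits: 162.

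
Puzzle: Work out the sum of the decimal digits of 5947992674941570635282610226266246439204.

5+9+4+7+9+9+2+6+7+4+9+4+1+5+7+0+6+3+5+2+8+2+6+1+0+2+2+6+2+6+6+2+4+6+4+3+9+2+0+4 = 179

179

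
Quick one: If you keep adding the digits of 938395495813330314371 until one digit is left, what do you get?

9+3+8+3+9+5+4+9+5+8+1+3+3+3+0+3+1+4+3+7+1 = 92
9+2 = 11
1+1 = 2
(Equivalently, 938395495813330314371 mod 9 = 2.)

2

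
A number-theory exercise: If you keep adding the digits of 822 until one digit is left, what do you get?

3

8+2+2 = 12
1+2 = 3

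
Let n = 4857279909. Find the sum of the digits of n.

4+8+5+7+2+7+9+9+0+9 = 60

60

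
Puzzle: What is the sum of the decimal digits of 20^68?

103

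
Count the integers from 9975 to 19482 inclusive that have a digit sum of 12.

The integers in [9975, 19482] that have a digit sum of 12: 10029, 10038, 10047, 10056, 10065, 10074, …, 19110, 19200.
348 qualify.

348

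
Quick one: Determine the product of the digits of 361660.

0

3×6×1×6×6×0 = 0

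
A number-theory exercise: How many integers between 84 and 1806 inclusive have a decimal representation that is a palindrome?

The integers in [84, 1806] that have a decimal representation that is a palindrome: 88, 99, 101, 111, 121, 131, …, 1661, 1771.
100 qualify.

100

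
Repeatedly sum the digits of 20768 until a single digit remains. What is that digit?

5

2+0+7+6+8 = 23
2+3 = 5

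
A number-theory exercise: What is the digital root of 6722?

8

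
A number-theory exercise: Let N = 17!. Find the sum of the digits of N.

63

17! = 355687428096000
Sum of its 15 digits: 63.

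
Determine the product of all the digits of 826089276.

0

8×2×6×0×8×9×2×7×6 = 0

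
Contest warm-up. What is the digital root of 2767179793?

2+7+6+7+1+7+9+7+9+3 = 58
5+8 = 13
1+3 = 4
(Equivalently, 2767179793 mod 9 = 4.)

4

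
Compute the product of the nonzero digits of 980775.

17640

9×8×7×7×5 = 17640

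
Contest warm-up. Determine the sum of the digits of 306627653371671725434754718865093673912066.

3+0+6+6+2+7+6+5+3+3+7+1+6+7+1+7+2+5+4+3+4+7+5+4+7+1+8+8+6+5+0+9+3+6+7+3+9+1+2+0+6+6 = 191

191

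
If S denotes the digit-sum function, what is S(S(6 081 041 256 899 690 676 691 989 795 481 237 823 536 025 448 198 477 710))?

14

First digit sum: 275.
2+7+5 = 14.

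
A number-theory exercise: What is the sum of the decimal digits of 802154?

20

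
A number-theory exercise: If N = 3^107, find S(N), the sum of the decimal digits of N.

234

3^107 = 1127130637840908780976740490797413723399509150616187
Sum of its 52 digits: 234.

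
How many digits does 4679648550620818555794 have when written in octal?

4679648550620818555794 in base 8 is 773274533257136136741622, which has 24 digits.

24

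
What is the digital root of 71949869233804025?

7+1+9+4+9+8+6+9+2+3+3+8+0+4+0+2+5 = 80
8+0 = 8

8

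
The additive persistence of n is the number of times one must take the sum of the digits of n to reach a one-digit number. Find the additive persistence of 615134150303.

615134150303 → 32 → 5 (2 steps)

2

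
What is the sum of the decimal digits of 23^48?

23^48 = 230640796319223839361986981083444028527480075343400946297318327681
Sum of its 66 digits: 289.

289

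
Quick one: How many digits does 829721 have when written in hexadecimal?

829721 in base 16 is CA919, which has 5 digits.

5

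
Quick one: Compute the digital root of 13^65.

The digital root of n equals n mod 9 (or 9 when 9 | n), so we need 13^65 mod 9.
13^65 ≡ 7 (mod 9), so the digital root is 7.

7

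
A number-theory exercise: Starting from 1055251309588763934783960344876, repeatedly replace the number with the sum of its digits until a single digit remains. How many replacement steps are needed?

3

1055251309588763934783960344876 → 149 → 14 → 5 (3 steps)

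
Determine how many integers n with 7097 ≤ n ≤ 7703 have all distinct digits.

337

The integers in [7097, 7703] that have all distinct digits: 7098, 7102, 7103, 7104, 7105, 7106, …, 7695, 7698.
337 qualify.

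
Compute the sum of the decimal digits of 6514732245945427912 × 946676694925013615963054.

161

6514732245945427912 × 946676694925013615963054 = 6167345190913028632000571241987750012363248
Sum of its 43 digits: 161.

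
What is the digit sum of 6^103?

6^103 = 141116822676015315716885097706140489236023041462158252253303544735811382559113216
Sum of its 81 digits: 306.

306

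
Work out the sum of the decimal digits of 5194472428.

46

5+1+9+4+4+7+2+4+2+8 = 46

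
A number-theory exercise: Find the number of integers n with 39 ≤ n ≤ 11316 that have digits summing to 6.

115

The integers in [39, 11316] that have digits summing to 6: 42, 51, 60, 105, 114, 123, …, 11301, 11310.
115 qualify.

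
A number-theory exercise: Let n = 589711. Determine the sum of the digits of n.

31

5+8+9+7+1+1 = 31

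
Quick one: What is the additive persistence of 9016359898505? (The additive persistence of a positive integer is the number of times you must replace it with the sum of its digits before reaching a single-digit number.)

9016359898505 → 68 → 14 → 5 (3 steps)

3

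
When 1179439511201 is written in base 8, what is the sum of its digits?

1179439511201 in base 8 is 21123404533241.
Digit sum: 2+1+1+2+3+4+0+4+5+3+3+2+4+1 = 35.

35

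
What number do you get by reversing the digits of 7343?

Reversing 7343 gives 3437.

3437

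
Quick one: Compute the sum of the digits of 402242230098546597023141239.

4+0+2+2+4+2+2+3+0+0+9+8+5+4+6+5+9+7+0+2+3+1+4+1+2+3+9 = 97

97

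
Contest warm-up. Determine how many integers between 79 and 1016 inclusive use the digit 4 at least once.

256

The integers in [79, 1016] that use the digit 4 at least once: 84, 94, 104, 114, 124, 134, …, 1004, 1014.
256 qualify.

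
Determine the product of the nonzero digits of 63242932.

15552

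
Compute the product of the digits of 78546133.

60480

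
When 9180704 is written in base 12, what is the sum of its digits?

9180704 in base 12 is 30A8AA8.
Digit sum: 3+0+10+8+10+10+8 = 49.

49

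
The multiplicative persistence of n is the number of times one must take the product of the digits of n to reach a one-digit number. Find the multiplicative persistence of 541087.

1

541087 → 0 (1 step)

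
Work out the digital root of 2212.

7

2+2+1+2 = 7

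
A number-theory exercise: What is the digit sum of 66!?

66! = 544344939077443064003729240247842752644293064388798874532860126869671081148416000000000000000
Sum of its 93 digits: 351.

351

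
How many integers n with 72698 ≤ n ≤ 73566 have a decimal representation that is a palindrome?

9

The integers in [72698, 73566] that have a decimal representation that is a palindrome: 72727, 72827, 72927, 73037, 73137, 73237, 73337, 73437, 73537.
9 qualify.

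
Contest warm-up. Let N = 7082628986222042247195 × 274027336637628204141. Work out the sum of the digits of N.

7082628986222042247195 × 274027336637628204141 = 1940833957486890942560051552868379844634495
Sum of its 43 digits: 216.

216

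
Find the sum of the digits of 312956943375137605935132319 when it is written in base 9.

312956943375137605935132319 in base 9 is 5338366265353132356622728077.
Digit sum: 5+3+3+8+3+6+6+2+6+5+3+5+3+1+3+2+3+5+6+6+2+2+7+2+8+0+7+7 = 119.

119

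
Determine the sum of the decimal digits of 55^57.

55^57 = 1587352210717974568727021039232038349067504054694331697973407047097538224988966248929500579833984375
Sum of its 100 digits: 469.

469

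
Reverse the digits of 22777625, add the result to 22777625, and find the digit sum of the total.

Reversal of 22777625 is 52677722; 22777625 + 52677722 = 75455347.
Digit sum of 75455347: 7+5+4+5+5+3+4+7 = 40.

40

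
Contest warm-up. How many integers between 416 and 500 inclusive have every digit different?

60

The integers in [416, 500] that have every digit different: 416, 417, 418, 419, 420, 421, …, 497, 498.
60 qualify.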